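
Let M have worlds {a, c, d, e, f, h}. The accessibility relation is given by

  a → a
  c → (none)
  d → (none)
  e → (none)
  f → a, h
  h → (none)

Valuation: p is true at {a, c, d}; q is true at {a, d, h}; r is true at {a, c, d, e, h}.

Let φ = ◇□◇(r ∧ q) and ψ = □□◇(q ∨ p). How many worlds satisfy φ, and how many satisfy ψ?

2 and 6

For ◇□◇(r ∧ q):
a: successors {a}; □◇(r ∧ q) there: a:T. ✓
c: no successors, so ◇□◇(r ∧ q) fails. ✗
d: no successors, so ◇□◇(r ∧ q) fails. ✗
e: no successors, so ◇□◇(r ∧ q) fails. ✗
f: successors {a, h}; □◇(r ∧ q) there: a:T, h:T. ✓
h: no successors, so ◇□◇(r ∧ q) fails. ✗
— 2 worlds.
For □□◇(q ∨ p):
a: successors {a}; □◇(q ∨ p) there: a:T. ✓
c: no successors, so □□◇(q ∨ p) holds vacuously. ✓
d: no successors, so □□◇(q ∨ p) holds vacuously. ✓
e: no successors, so □□◇(q ∨ p) holds vacuously. ✓
f: successors {a, h}; □◇(q ∨ p) there: a:T, h:T. ✓
h: no successors, so □□◇(q ∨ p) holds vacuously. ✓
— 6 worlds.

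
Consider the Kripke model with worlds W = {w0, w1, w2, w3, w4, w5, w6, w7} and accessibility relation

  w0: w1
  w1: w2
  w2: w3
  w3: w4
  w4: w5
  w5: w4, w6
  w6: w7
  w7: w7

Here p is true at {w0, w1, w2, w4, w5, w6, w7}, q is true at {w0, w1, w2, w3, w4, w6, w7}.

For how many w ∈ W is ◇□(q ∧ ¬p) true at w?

w0: successors {w1}; □(q ∧ ¬p) there: w1:F. ✗
w1: successors {w2}; □(q ∧ ¬p) there: w2:T. ✓
w2: successors {w3}; □(q ∧ ¬p) there: w3:F. ✗
w3: successors {w4}; □(q ∧ ¬p) there: w4:F. ✗
w4: successors {w5}; □(q ∧ ¬p) there: w5:F. ✗
w5: successors {w4, w6}; □(q ∧ ¬p) there: w4:F, w6:F. ✗
w6: successors {w7}; □(q ∧ ¬p) there: w7:F. ✗
w7: successors {w7}; □(q ∧ ¬p) there: w7:F. ✗
Satisfying worlds: {w1}.

1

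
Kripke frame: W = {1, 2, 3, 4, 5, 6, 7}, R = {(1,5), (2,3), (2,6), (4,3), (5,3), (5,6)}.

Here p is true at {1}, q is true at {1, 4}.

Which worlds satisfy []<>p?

{3, 6, 7}

1: successors {5}; <>p there: 5:F. ✗
2: successors {3, 6}; <>p there: 3:F, 6:F. ✗
3: no successors, so []<>p holds vacuously. ✓
4: successors {3}; <>p there: 3:F. ✗
5: successors {3, 6}; <>p there: 3:F, 6:F. ✗
6: no successors, so []<>p holds vacuously. ✓
7: no successors, so []<>p holds vacuously. ✓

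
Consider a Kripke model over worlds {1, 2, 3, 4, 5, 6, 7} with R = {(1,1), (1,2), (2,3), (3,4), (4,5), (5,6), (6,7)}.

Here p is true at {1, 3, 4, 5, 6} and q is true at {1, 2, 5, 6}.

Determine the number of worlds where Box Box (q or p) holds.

6

1: successors {1, 2}; Box (q or p) there: 1:T, 2:T. ✓
2: successors {3}; Box (q or p) there: 3:T. ✓
3: successors {4}; Box (q or p) there: 4:T. ✓
4: successors {5}; Box (q or p) there: 5:T. ✓
5: successors {6}; Box (q or p) there: 6:F. ✗
6: successors {7}; Box (q or p) there: 7:T. ✓
7: no successors, so Box Box (q or p) holds vacuously. ✓
Satisfying worlds: {1, 2, 3, 4, 6, 7}.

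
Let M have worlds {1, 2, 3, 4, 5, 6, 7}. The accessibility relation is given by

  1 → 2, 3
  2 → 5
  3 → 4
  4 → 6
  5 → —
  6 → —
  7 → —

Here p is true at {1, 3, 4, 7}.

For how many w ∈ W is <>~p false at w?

1: successors {2, 3}; ~p there: 2:T, 3:F. ✓
2: successors {5}; ~p there: 5:T. ✓
3: successors {4}; ~p there: 4:F. ✗
4: successors {6}; ~p there: 6:T. ✓
5: no successors, so <>~p fails. ✗
6: no successors, so <>~p fails. ✗
7: no successors, so <>~p fails. ✗
Satisfying worlds: {1, 2, 4}.
So <>~p fails at the other 4 worlds.

4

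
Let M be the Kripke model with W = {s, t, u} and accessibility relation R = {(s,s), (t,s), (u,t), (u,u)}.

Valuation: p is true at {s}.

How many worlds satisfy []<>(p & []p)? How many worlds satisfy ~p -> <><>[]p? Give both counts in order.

For []<>(p & []p):
s: successors {s}; <>(p & []p) there: s:T. ✓
t: successors {s}; <>(p & []p) there: s:T. ✓
u: successors {t, u}; <>(p & []p) there: t:T, u:F. ✗
— 2 worlds.
For ~p -> <><>[]p:
s: ~p is F, <><>[]p is T. ✓
t: ~p is T, <><>[]p is T. ✓
u: ~p is T, <><>[]p is T. ✓
— 3 worlds.

2 and 3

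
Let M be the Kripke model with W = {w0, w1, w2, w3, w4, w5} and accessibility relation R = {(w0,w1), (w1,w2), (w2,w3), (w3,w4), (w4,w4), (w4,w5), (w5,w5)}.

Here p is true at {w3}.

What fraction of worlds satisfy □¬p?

w0: successors {w1}; ¬p there: w1:T. ✓
w1: successors {w2}; ¬p there: w2:T. ✓
w2: successors {w3}; ¬p there: w3:F. ✗
w3: successors {w4}; ¬p there: w4:T. ✓
w4: successors {w4, w5}; ¬p there: w4:T, w5:T. ✓
w5: successors {w5}; ¬p there: w5:T. ✓
That's 5 of 6 worlds, so 5/6.

5/6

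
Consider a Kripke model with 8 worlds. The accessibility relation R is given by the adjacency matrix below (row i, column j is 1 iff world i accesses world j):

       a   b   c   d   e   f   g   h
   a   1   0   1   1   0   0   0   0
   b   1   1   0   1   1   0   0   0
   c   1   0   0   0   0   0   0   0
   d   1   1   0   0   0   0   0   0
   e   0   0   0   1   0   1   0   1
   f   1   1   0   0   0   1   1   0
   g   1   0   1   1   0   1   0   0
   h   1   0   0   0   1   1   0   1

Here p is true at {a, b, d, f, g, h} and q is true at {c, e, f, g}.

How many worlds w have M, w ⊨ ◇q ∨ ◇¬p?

a: ◇q is T, ◇¬p is T. ✓
b: ◇q is T, ◇¬p is T. ✓
c: ◇q is F, ◇¬p is F. ✗
d: ◇q is F, ◇¬p is F. ✗
e: ◇q is T, ◇¬p is F. ✓
f: ◇q is T, ◇¬p is F. ✓
g: ◇q is T, ◇¬p is T. ✓
h: ◇q is T, ◇¬p is T. ✓
Satisfying worlds: {a, b, e, f, g, h}.

6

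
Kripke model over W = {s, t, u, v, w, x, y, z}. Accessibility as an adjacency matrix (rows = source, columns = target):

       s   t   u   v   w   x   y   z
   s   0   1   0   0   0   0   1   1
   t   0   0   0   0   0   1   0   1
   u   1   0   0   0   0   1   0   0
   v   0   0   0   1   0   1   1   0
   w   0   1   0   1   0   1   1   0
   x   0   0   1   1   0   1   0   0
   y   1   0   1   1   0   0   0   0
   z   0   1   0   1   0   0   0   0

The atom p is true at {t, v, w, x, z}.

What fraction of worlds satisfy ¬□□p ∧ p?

5/8

s: ¬□□p is T, p is F. ✗
t: ¬□□p is T, p is T. ✓
u: ¬□□p is T, p is F. ✗
v: ¬□□p is T, p is T. ✓
w: ¬□□p is T, p is T. ✓
x: ¬□□p is T, p is T. ✓
y: ¬□□p is T, p is F. ✗
z: ¬□□p is T, p is T. ✓
That's 5 of 8 worlds, so 5/8.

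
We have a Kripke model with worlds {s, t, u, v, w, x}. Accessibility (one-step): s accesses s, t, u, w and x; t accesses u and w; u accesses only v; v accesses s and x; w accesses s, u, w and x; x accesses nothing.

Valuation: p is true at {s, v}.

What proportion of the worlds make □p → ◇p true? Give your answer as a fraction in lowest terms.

5/6

s: □p is F, ◇p is T. ✓
t: □p is F, ◇p is F. ✓
u: □p is T, ◇p is T. ✓
v: □p is F, ◇p is T. ✓
w: □p is F, ◇p is T. ✓
x: □p is T, ◇p is F. ✗
That's 5 of 6 worlds, so 5/6.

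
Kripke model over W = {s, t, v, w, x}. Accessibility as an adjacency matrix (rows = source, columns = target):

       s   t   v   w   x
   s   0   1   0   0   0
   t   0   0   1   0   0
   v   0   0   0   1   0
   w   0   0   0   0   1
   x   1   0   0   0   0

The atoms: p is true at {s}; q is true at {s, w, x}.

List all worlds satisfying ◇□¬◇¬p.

{v}

s: successors {t}; □¬◇¬p there: t:F. ✗
t: successors {v}; □¬◇¬p there: v:F. ✗
v: successors {w}; □¬◇¬p there: w:T. ✓
w: successors {x}; □¬◇¬p there: x:F. ✗
x: successors {s}; □¬◇¬p there: s:F. ✗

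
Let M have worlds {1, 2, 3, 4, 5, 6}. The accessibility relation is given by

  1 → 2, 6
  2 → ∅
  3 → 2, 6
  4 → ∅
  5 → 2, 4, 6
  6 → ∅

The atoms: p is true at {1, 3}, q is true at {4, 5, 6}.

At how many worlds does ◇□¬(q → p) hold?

3

1: successors {2, 6}; □¬(q → p) there: 2:T, 6:T. ✓
2: no successors, so ◇□¬(q → p) fails. ✗
3: successors {2, 6}; □¬(q → p) there: 2:T, 6:T. ✓
4: no successors, so ◇□¬(q → p) fails. ✗
5: successors {2, 4, 6}; □¬(q → p) there: 2:T, 4:T, 6:T. ✓
6: no successors, so ◇□¬(q → p) fails. ✗
Satisfying worlds: {1, 3, 5}.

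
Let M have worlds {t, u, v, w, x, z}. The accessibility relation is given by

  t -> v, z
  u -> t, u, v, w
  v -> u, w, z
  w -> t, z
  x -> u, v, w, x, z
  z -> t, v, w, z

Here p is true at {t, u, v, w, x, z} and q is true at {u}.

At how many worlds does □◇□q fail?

t: successors {v, z}; ◇□q there: v:F, z:F. ✗
u: successors {t, u, v, w}; ◇□q there: t:F, u:F, v:F, w:F. ✗
v: successors {u, w, z}; ◇□q there: u:F, w:F, z:F. ✗
w: successors {t, z}; ◇□q there: t:F, z:F. ✗
x: successors {u, v, w, x, z}; ◇□q there: u:F, v:F, w:F, x:F, z:F. ✗
z: successors {t, v, w, z}; ◇□q there: t:F, v:F, w:F, z:F. ✗
Satisfying worlds: ∅.
So □◇□q fails at the other 6 worlds.

6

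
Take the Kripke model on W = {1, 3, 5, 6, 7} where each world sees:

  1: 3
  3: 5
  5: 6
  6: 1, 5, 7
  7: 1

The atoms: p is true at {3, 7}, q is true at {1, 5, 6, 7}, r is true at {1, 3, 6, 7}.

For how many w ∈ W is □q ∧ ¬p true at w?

1: □q is F, ¬p is T. ✗
3: □q is T, ¬p is F. ✗
5: □q is T, ¬p is T. ✓
6: □q is T, ¬p is T. ✓
7: □q is T, ¬p is F. ✗
Satisfying worlds: {5, 6}.

2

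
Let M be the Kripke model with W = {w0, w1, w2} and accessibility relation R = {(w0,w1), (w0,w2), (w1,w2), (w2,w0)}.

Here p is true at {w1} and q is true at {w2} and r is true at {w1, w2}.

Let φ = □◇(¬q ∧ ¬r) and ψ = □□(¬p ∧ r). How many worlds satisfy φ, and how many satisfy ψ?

For □◇(¬q ∧ ¬r):
w0: successors {w1, w2}; ◇(¬q ∧ ¬r) there: w1:F, w2:T. ✗
w1: successors {w2}; ◇(¬q ∧ ¬r) there: w2:T. ✓
w2: successors {w0}; ◇(¬q ∧ ¬r) there: w0:F. ✗
— 1 world.
For □□(¬p ∧ r):
w0: successors {w1, w2}; □(¬p ∧ r) there: w1:T, w2:F. ✗
w1: successors {w2}; □(¬p ∧ r) there: w2:F. ✗
w2: successors {w0}; □(¬p ∧ r) there: w0:F. ✗
— 0 worlds.

1 and 0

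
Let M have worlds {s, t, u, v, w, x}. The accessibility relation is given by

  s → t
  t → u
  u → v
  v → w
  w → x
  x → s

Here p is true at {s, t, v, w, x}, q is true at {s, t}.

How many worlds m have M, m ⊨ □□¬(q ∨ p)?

s: successors {t}; □¬(q ∨ p) there: t:T. ✓
t: successors {u}; □¬(q ∨ p) there: u:F. ✗
u: successors {v}; □¬(q ∨ p) there: v:F. ✗
v: successors {w}; □¬(q ∨ p) there: w:F. ✗
w: successors {x}; □¬(q ∨ p) there: x:F. ✗
x: successors {s}; □¬(q ∨ p) there: s:F. ✗
Satisfying worlds: {s}.

1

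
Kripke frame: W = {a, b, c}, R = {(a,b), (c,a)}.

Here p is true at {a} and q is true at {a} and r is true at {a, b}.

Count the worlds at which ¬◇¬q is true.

2

a: ◇¬q is T. ✗
b: ◇¬q is F. ✓
c: ◇¬q is F. ✓
Satisfying worlds: {b, c}.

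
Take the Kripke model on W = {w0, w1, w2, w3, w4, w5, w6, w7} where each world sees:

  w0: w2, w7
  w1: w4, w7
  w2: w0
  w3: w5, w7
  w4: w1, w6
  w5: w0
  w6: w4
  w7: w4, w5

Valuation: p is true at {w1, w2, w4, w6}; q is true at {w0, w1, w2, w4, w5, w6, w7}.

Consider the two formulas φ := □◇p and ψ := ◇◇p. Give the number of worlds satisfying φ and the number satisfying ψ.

5 and 8

For □◇p:
w0: successors {w2, w7}; ◇p there: w2:F, w7:T. ✗
w1: successors {w4, w7}; ◇p there: w4:T, w7:T. ✓
w2: successors {w0}; ◇p there: w0:T. ✓
w3: successors {w5, w7}; ◇p there: w5:F, w7:T. ✗
w4: successors {w1, w6}; ◇p there: w1:T, w6:T. ✓
w5: successors {w0}; ◇p there: w0:T. ✓
w6: successors {w4}; ◇p there: w4:T. ✓
w7: successors {w4, w5}; ◇p there: w4:T, w5:F. ✗
— 5 worlds.
For ◇◇p:
w0: successors {w2, w7}; ◇p there: w2:F, w7:T. ✓
w1: successors {w4, w7}; ◇p there: w4:T, w7:T. ✓
w2: successors {w0}; ◇p there: w0:T. ✓
w3: successors {w5, w7}; ◇p there: w5:F, w7:T. ✓
w4: successors {w1, w6}; ◇p there: w1:T, w6:T. ✓
w5: successors {w0}; ◇p there: w0:T. ✓
w6: successors {w4}; ◇p there: w4:T. ✓
w7: successors {w4, w5}; ◇p there: w4:T, w5:F. ✓
— 8 worlds.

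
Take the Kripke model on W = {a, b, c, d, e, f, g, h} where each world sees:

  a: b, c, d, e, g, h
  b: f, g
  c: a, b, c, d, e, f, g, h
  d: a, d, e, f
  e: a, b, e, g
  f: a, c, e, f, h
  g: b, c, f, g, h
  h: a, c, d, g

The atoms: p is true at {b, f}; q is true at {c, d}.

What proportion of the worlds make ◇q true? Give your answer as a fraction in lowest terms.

a: successors {b, c, d, e, g, h}; q there: b:F, c:T, d:T, e:F, g:F, h:F. ✓
b: successors {f, g}; q there: f:F, g:F. ✗
c: successors {a, b, c, d, e, f, g, h}; q there: a:F, b:F, c:T, d:T, e:F, f:F, g:F, h:F. ✓
d: successors {a, d, e, f}; q there: a:F, d:T, e:F, f:F. ✓
e: successors {a, b, e, g}; q there: a:F, b:F, e:F, g:F. ✗
f: successors {a, c, e, f, h}; q there: a:F, c:T, e:F, f:F, h:F. ✓
g: successors {b, c, f, g, h}; q there: b:F, c:T, f:F, g:F, h:F. ✓
h: successors {a, c, d, g}; q there: a:F, c:T, d:T, g:F. ✓
That's 6 of 8 worlds, so 6/8 = 3/4.

3/4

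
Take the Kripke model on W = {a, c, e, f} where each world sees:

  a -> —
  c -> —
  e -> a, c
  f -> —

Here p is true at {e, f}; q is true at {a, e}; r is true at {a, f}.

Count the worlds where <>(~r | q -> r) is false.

3

a: no successors, so <>(~r | q -> r) fails. ✗
c: no successors, so <>(~r | q -> r) fails. ✗
e: successors {a, c}; ~r | q -> r there: a:T, c:F. ✓
f: no successors, so <>(~r | q -> r) fails. ✗
Satisfying worlds: {e}.
So <>(~r | q -> r) fails at the other 3 worlds.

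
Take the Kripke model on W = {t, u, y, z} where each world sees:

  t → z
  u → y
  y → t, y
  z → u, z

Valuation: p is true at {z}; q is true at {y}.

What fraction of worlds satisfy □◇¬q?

3/4

t: successors {z}; ◇¬q there: z:T. ✓
u: successors {y}; ◇¬q there: y:T. ✓
y: successors {t, y}; ◇¬q there: t:T, y:T. ✓
z: successors {u, z}; ◇¬q there: u:F, z:T. ✗
That's 3 of 4 worlds, so 3/4.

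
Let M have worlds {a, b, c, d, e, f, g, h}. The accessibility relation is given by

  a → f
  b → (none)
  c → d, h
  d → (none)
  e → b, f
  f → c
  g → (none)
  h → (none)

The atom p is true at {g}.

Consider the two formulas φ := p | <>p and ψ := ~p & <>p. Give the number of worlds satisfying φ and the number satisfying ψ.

For p | <>p:
a: p is F, <>p is F. ✗
b: p is F, <>p is F. ✗
c: p is F, <>p is F. ✗
d: p is F, <>p is F. ✗
e: p is F, <>p is F. ✗
f: p is F, <>p is F. ✗
g: p is T, <>p is F. ✓
h: p is F, <>p is F. ✗
— 1 world.
For ~p & <>p:
a: ~p is T, <>p is F. ✗
b: ~p is T, <>p is F. ✗
c: ~p is T, <>p is F. ✗
d: ~p is T, <>p is F. ✗
e: ~p is T, <>p is F. ✗
f: ~p is T, <>p is F. ✗
g: ~p is F, <>p is F. ✗
h: ~p is T, <>p is F. ✗
— 0 worlds.

1 and 0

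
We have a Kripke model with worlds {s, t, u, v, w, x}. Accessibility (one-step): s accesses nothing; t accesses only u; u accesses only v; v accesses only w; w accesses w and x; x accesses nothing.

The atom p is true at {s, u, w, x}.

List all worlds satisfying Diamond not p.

s: no successors, so Diamond not p fails. ✗
t: successors {u}; not p there: u:F. ✗
u: successors {v}; not p there: v:T. ✓
v: successors {w}; not p there: w:F. ✗
w: successors {w, x}; not p there: w:F, x:F. ✗
x: no successors, so Diamond not p fails. ✗

{u}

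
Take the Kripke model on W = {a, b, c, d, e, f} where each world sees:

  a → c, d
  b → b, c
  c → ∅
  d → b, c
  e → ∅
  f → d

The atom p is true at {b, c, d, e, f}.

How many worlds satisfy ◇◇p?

4

a: successors {c, d}; ◇p there: c:F, d:T. ✓
b: successors {b, c}; ◇p there: b:T, c:F. ✓
c: no successors, so ◇◇p fails. ✗
d: successors {b, c}; ◇p there: b:T, c:F. ✓
e: no successors, so ◇◇p fails. ✗
f: successors {d}; ◇p there: d:T. ✓
Satisfying worlds: {a, b, d, f}.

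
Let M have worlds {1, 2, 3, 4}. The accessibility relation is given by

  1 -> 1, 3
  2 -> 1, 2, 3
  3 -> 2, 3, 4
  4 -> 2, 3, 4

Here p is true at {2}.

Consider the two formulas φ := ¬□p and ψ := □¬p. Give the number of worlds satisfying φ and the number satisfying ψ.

For ¬□p:
1: □p is F. ✓
2: □p is F. ✓
3: □p is F. ✓
4: □p is F. ✓
— 4 worlds.
For □¬p:
1: successors {1, 3}; ¬p there: 1:T, 3:T. ✓
2: successors {1, 2, 3}; ¬p there: 1:T, 2:F, 3:T. ✗
3: successors {2, 3, 4}; ¬p there: 2:F, 3:T, 4:T. ✗
4: successors {2, 3, 4}; ¬p there: 2:F, 3:T, 4:T. ✗
— 1 world.

4 and 1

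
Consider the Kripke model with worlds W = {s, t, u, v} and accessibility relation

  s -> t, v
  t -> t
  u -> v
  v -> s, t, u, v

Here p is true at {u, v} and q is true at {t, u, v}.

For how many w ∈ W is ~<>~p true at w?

s: <>~p is T. ✗
t: <>~p is T. ✗
u: <>~p is F. ✓
v: <>~p is T. ✗
Satisfying worlds: {u}.

1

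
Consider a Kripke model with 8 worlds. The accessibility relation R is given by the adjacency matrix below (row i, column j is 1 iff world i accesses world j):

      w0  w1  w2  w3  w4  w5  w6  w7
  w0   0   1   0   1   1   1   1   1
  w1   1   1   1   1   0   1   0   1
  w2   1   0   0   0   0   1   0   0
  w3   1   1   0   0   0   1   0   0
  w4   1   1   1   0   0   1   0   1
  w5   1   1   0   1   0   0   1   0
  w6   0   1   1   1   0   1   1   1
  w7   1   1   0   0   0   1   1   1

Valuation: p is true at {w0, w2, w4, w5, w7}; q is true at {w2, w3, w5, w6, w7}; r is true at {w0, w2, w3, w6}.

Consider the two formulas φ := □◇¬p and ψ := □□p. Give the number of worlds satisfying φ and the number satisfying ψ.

For □◇¬p:
w0: successors {w1, w3, w4, w5, w6, w7}; ◇¬p there: w1:T, w3:T, w4:T, w5:T, w6:T, w7:T. ✓
w1: successors {w0, w1, w2, w3, w5, w7}; ◇¬p there: w0:T, w1:T, w2:F, w3:T, w5:T, w7:T. ✗
w2: successors {w0, w5}; ◇¬p there: w0:T, w5:T. ✓
w3: successors {w0, w1, w5}; ◇¬p there: w0:T, w1:T, w5:T. ✓
w4: successors {w0, w1, w2, w5, w7}; ◇¬p there: w0:T, w1:T, w2:F, w5:T, w7:T. ✗
w5: successors {w0, w1, w3, w6}; ◇¬p there: w0:T, w1:T, w3:T, w6:T. ✓
w6: successors {w1, w2, w3, w5, w6, w7}; ◇¬p there: w1:T, w2:F, w3:T, w5:T, w6:T, w7:T. ✗
w7: successors {w0, w1, w5, w6, w7}; ◇¬p there: w0:T, w1:T, w5:T, w6:T, w7:T. ✓
— 5 worlds.
For □□p:
w0: successors {w1, w3, w4, w5, w6, w7}; □p there: w1:F, w3:F, w4:F, w5:F, w6:F, w7:F. ✗
w1: successors {w0, w1, w2, w3, w5, w7}; □p there: w0:F, w1:F, w2:T, w3:F, w5:F, w7:F. ✗
w2: successors {w0, w5}; □p there: w0:F, w5:F. ✗
w3: successors {w0, w1, w5}; □p there: w0:F, w1:F, w5:F. ✗
w4: successors {w0, w1, w2, w5, w7}; □p there: w0:F, w1:F, w2:T, w5:F, w7:F. ✗
w5: successors {w0, w1, w3, w6}; □p there: w0:F, w1:F, w3:F, w6:F. ✗
w6: successors {w1, w2, w3, w5, w6, w7}; □p there: w1:F, w2:T, w3:F, w5:F, w6:F, w7:F. ✗
w7: successors {w0, w1, w5, w6, w7}; □p there: w0:F, w1:F, w5:F, w6:F, w7:F. ✗
— 0 worlds.

5 and 0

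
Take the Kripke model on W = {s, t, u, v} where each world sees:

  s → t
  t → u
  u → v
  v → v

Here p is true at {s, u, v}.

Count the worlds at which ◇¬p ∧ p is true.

1

s: ◇¬p is T, p is T. ✓
t: ◇¬p is F, p is F. ✗
u: ◇¬p is F, p is T. ✗
v: ◇¬p is F, p is T. ✗
Satisfying worlds: {s}.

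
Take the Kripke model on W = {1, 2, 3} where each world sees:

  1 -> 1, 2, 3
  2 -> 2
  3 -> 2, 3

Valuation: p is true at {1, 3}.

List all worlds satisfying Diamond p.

1: successors {1, 2, 3}; p there: 1:T, 2:F, 3:T. ✓
2: successors {2}; p there: 2:F. ✗
3: successors {2, 3}; p there: 2:F, 3:T. ✓

{1, 3}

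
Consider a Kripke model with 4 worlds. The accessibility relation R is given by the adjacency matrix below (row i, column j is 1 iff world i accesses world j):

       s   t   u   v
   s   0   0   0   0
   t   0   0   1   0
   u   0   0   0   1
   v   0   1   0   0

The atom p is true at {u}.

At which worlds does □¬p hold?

s: no successors, so □¬p holds vacuously. ✓
t: successors {u}; ¬p there: u:F. ✗
u: successors {v}; ¬p there: v:T. ✓
v: successors {t}; ¬p there: t:T. ✓

{s, u, v}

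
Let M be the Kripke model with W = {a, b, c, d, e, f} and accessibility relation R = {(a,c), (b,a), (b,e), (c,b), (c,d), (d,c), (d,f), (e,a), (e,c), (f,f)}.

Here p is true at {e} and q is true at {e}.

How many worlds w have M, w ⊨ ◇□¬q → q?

1

a: ◇□¬q is T, q is F. ✗
b: ◇□¬q is T, q is F. ✗
c: ◇□¬q is T, q is F. ✗
d: ◇□¬q is T, q is F. ✗
e: ◇□¬q is T, q is T. ✓
f: ◇□¬q is T, q is F. ✗
Satisfying worlds: {e}.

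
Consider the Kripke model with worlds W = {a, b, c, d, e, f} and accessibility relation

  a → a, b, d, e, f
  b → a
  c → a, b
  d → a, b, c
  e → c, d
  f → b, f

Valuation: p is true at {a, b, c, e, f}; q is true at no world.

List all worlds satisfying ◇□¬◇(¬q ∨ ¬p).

a: successors {a, b, d, e, f}; □¬◇(¬q ∨ ¬p) there: a:F, b:F, d:F, e:F, f:F. ✗
b: successors {a}; □¬◇(¬q ∨ ¬p) there: a:F. ✗
c: successors {a, b}; □¬◇(¬q ∨ ¬p) there: a:F, b:F. ✗
d: successors {a, b, c}; □¬◇(¬q ∨ ¬p) there: a:F, b:F, c:F. ✗
e: successors {c, d}; □¬◇(¬q ∨ ¬p) there: c:F, d:F. ✗
f: successors {b, f}; □¬◇(¬q ∨ ¬p) there: b:F, f:F. ✗

∅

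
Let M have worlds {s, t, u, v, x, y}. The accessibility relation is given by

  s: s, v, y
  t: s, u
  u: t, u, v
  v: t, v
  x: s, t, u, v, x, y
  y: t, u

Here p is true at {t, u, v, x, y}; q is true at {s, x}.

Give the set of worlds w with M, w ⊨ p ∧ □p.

{u, v, y}

s: p is F, □p is F. ✗
t: p is T, □p is F. ✗
u: p is T, □p is T. ✓
v: p is T, □p is T. ✓
x: p is T, □p is F. ✗
y: p is T, □p is T. ✓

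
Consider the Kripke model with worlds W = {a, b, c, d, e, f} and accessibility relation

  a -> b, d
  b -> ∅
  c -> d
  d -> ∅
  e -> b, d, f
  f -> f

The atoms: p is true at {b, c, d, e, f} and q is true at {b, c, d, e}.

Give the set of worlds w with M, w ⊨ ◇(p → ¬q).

a: successors {b, d}; p → ¬q there: b:F, d:F. ✗
b: no successors, so ◇(p → ¬q) fails. ✗
c: successors {d}; p → ¬q there: d:F. ✗
d: no successors, so ◇(p → ¬q) fails. ✗
e: successors {b, d, f}; p → ¬q there: b:F, d:F, f:T. ✓
f: successors {f}; p → ¬q there: f:T. ✓

{e, f}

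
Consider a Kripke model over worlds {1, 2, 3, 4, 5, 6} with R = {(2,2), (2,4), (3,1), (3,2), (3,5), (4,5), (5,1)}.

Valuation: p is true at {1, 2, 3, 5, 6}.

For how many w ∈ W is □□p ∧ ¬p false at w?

1: □□p is T, ¬p is F. ✗
2: □□p is F, ¬p is F. ✗
3: □□p is F, ¬p is F. ✗
4: □□p is T, ¬p is T. ✓
5: □□p is T, ¬p is F. ✗
6: □□p is T, ¬p is F. ✗
Satisfying worlds: {4}.
So □□p ∧ ¬p fails at the other 5 worlds.

5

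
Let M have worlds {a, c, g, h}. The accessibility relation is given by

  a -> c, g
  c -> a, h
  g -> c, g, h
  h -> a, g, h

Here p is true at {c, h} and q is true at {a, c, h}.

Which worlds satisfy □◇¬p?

a: successors {c, g}; ◇¬p there: c:T, g:T. ✓
c: successors {a, h}; ◇¬p there: a:T, h:T. ✓
g: successors {c, g, h}; ◇¬p there: c:T, g:T, h:T. ✓
h: successors {a, g, h}; ◇¬p there: a:T, g:T, h:T. ✓

{a, c, g, h}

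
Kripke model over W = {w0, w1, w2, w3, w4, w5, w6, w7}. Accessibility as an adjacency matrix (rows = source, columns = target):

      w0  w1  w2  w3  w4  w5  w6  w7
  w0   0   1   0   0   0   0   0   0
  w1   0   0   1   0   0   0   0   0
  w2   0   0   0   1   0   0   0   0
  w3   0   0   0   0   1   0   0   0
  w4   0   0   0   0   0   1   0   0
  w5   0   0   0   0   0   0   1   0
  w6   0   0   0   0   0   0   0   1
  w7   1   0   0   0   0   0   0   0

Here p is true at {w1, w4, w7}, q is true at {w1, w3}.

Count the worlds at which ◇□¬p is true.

5

w0: successors {w1}; □¬p there: w1:T. ✓
w1: successors {w2}; □¬p there: w2:T. ✓
w2: successors {w3}; □¬p there: w3:F. ✗
w3: successors {w4}; □¬p there: w4:T. ✓
w4: successors {w5}; □¬p there: w5:T. ✓
w5: successors {w6}; □¬p there: w6:F. ✗
w6: successors {w7}; □¬p there: w7:T. ✓
w7: successors {w0}; □¬p there: w0:F. ✗
Satisfying worlds: {w0, w1, w3, w4, w6}.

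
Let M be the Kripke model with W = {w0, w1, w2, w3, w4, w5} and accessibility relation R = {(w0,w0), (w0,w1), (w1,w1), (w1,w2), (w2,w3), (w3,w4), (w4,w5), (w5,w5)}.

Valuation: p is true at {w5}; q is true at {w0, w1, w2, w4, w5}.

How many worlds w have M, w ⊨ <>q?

w0: successors {w0, w1}; q there: w0:T, w1:T. ✓
w1: successors {w1, w2}; q there: w1:T, w2:T. ✓
w2: successors {w3}; q there: w3:F. ✗
w3: successors {w4}; q there: w4:T. ✓
w4: successors {w5}; q there: w5:T. ✓
w5: successors {w5}; q there: w5:T. ✓
Satisfying worlds: {w0, w1, w3, w4, w5}.

5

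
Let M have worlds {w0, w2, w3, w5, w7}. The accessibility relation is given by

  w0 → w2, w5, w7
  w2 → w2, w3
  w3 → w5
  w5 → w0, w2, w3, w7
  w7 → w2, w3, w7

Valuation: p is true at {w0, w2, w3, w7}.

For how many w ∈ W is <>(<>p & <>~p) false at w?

4

w0: successors {w2, w5, w7}; <>p & <>~p there: w2:F, w5:F, w7:F. ✗
w2: successors {w2, w3}; <>p & <>~p there: w2:F, w3:F. ✗
w3: successors {w5}; <>p & <>~p there: w5:F. ✗
w5: successors {w0, w2, w3, w7}; <>p & <>~p there: w0:T, w2:F, w3:F, w7:F. ✓
w7: successors {w2, w3, w7}; <>p & <>~p there: w2:F, w3:F, w7:F. ✗
Satisfying worlds: {w5}.
So <>(<>p & <>~p) fails at the other 4 worlds.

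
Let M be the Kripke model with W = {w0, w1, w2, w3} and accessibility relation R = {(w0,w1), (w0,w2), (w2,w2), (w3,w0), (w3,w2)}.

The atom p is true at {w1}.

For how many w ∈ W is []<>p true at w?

1

w0: successors {w1, w2}; <>p there: w1:F, w2:F. ✗
w1: no successors, so []<>p holds vacuously. ✓
w2: successors {w2}; <>p there: w2:F. ✗
w3: successors {w0, w2}; <>p there: w0:T, w2:F. ✗
Satisfying worlds: {w1}.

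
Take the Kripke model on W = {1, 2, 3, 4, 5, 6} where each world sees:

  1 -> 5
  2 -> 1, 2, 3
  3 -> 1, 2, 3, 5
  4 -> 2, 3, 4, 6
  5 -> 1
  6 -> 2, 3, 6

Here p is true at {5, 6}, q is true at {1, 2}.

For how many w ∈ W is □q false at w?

1: successors {5}; q there: 5:F. ✗
2: successors {1, 2, 3}; q there: 1:T, 2:T, 3:F. ✗
3: successors {1, 2, 3, 5}; q there: 1:T, 2:T, 3:F, 5:F. ✗
4: successors {2, 3, 4, 6}; q there: 2:T, 3:F, 4:F, 6:F. ✗
5: successors {1}; q there: 1:T. ✓
6: successors {2, 3, 6}; q there: 2:T, 3:F, 6:F. ✗
Satisfying worlds: {5}.
So □q fails at the other 5 worlds.

5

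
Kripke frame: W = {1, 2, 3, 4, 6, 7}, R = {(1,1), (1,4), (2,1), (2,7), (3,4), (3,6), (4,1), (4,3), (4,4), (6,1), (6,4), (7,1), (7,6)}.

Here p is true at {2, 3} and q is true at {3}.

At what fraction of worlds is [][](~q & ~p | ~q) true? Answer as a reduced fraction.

1: successors {1, 4}; [](~q & ~p | ~q) there: 1:T, 4:F. ✗
2: successors {1, 7}; [](~q & ~p | ~q) there: 1:T, 7:T. ✓
3: successors {4, 6}; [](~q & ~p | ~q) there: 4:F, 6:T. ✗
4: successors {1, 3, 4}; [](~q & ~p | ~q) there: 1:T, 3:T, 4:F. ✗
6: successors {1, 4}; [](~q & ~p | ~q) there: 1:T, 4:F. ✗
7: successors {1, 6}; [](~q & ~p | ~q) there: 1:T, 6:T. ✓
That's 2 of 6 worlds, so 2/6 = 1/3.

1/3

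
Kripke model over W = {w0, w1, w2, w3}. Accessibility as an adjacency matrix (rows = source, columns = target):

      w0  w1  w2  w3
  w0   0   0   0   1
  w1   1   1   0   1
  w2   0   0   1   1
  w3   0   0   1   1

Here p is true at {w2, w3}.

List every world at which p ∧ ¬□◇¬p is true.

{w2, w3}

w0: p is F, ¬□◇¬p is T. ✗
w1: p is F, ¬□◇¬p is T. ✗
w2: p is T, ¬□◇¬p is T. ✓
w3: p is T, ¬□◇¬p is T. ✓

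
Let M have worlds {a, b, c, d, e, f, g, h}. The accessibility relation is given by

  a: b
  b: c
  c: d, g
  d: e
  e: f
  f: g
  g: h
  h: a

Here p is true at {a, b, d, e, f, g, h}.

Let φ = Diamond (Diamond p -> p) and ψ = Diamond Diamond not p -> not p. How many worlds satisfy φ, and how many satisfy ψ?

7 and 7

For Diamond (Diamond p -> p):
a: successors {b}; Diamond p -> p there: b:T. ✓
b: successors {c}; Diamond p -> p there: c:F. ✗
c: successors {d, g}; Diamond p -> p there: d:T, g:T. ✓
d: successors {e}; Diamond p -> p there: e:T. ✓
e: successors {f}; Diamond p -> p there: f:T. ✓
f: successors {g}; Diamond p -> p there: g:T. ✓
g: successors {h}; Diamond p -> p there: h:T. ✓
h: successors {a}; Diamond p -> p there: a:T. ✓
— 7 worlds.
For Diamond Diamond not p -> not p:
a: Diamond Diamond not p is T, not p is F. ✗
b: Diamond Diamond not p is F, not p is F. ✓
c: Diamond Diamond not p is F, not p is T. ✓
d: Diamond Diamond not p is F, not p is F. ✓
e: Diamond Diamond not p is F, not p is F. ✓
f: Diamond Diamond not p is F, not p is F. ✓
g: Diamond Diamond not p is F, not p is F. ✓
h: Diamond Diamond not p is F, not p is F. ✓
— 7 worlds.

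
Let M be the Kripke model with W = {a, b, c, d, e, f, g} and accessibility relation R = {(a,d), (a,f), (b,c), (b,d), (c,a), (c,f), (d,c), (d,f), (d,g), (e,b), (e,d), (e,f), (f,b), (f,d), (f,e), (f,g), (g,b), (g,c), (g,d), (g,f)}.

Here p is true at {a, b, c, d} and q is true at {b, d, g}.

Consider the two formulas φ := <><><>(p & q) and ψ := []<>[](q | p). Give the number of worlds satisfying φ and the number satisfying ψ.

7 and 0

For <><><>(p & q):
a: successors {d, f}; <><>(p & q) there: d:T, f:T. ✓
b: successors {c, d}; <><>(p & q) there: c:T, d:T. ✓
c: successors {a, f}; <><>(p & q) there: a:T, f:T. ✓
d: successors {c, f, g}; <><>(p & q) there: c:T, f:T, g:T. ✓
e: successors {b, d, f}; <><>(p & q) there: b:F, d:T, f:T. ✓
f: successors {b, d, e, g}; <><>(p & q) there: b:F, d:T, e:T, g:T. ✓
g: successors {b, c, d, f}; <><>(p & q) there: b:F, c:T, d:T, f:T. ✓
— 7 worlds.
For []<>[](q | p):
a: successors {d, f}; <>[](q | p) there: d:F, f:T. ✗
b: successors {c, d}; <>[](q | p) there: c:F, d:F. ✗
c: successors {a, f}; <>[](q | p) there: a:F, f:T. ✗
d: successors {c, f, g}; <>[](q | p) there: c:F, f:T, g:T. ✗
e: successors {b, d, f}; <>[](q | p) there: b:F, d:F, f:T. ✗
f: successors {b, d, e, g}; <>[](q | p) there: b:F, d:F, e:T, g:T. ✗
g: successors {b, c, d, f}; <>[](q | p) there: b:F, c:F, d:F, f:T. ✗
— 0 worlds.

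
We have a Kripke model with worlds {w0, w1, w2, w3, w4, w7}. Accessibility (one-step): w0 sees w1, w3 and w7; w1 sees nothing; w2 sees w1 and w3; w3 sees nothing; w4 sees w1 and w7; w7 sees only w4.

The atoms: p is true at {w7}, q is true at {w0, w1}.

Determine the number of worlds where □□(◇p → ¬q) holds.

6

w0: successors {w1, w3, w7}; □(◇p → ¬q) there: w1:T, w3:T, w7:T. ✓
w1: no successors, so □□(◇p → ¬q) holds vacuously. ✓
w2: successors {w1, w3}; □(◇p → ¬q) there: w1:T, w3:T. ✓
w3: no successors, so □□(◇p → ¬q) holds vacuously. ✓
w4: successors {w1, w7}; □(◇p → ¬q) there: w1:T, w7:T. ✓
w7: successors {w4}; □(◇p → ¬q) there: w4:T. ✓
Satisfying worlds: {w0, w1, w2, w3, w4, w7}.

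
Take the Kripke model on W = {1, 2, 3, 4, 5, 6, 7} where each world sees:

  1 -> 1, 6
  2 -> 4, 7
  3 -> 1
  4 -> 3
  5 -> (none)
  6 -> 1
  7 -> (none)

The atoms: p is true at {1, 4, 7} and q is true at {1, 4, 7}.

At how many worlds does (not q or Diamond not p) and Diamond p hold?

4

1: not q or Diamond not p is T, Diamond p is T. ✓
2: not q or Diamond not p is T, Diamond p is T. ✓
3: not q or Diamond not p is T, Diamond p is T. ✓
4: not q or Diamond not p is T, Diamond p is F. ✗
5: not q or Diamond not p is T, Diamond p is F. ✗
6: not q or Diamond not p is T, Diamond p is T. ✓
7: not q or Diamond not p is F, Diamond p is F. ✗
Satisfying worlds: {1, 2, 3, 6}.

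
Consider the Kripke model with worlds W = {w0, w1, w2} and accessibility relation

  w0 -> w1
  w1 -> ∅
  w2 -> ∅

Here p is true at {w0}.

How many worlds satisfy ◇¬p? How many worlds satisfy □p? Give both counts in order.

1 and 2

For ◇¬p:
w0: successors {w1}; ¬p there: w1:T. ✓
w1: no successors, so ◇¬p fails. ✗
w2: no successors, so ◇¬p fails. ✗
— 1 world.
For □p:
w0: successors {w1}; p there: w1:F. ✗
w1: no successors, so □p holds vacuously. ✓
w2: no successors, so □p holds vacuously. ✓
— 2 worlds.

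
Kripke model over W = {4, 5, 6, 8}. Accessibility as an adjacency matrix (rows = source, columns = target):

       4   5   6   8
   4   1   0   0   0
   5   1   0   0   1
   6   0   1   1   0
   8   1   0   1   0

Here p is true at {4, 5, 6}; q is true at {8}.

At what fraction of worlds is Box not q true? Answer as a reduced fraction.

4: successors {4}; not q there: 4:T. ✓
5: successors {4, 8}; not q there: 4:T, 8:F. ✗
6: successors {5, 6}; not q there: 5:T, 6:T. ✓
8: successors {4, 6}; not q there: 4:T, 6:T. ✓
That's 3 of 4 worlds, so 3/4.

3/4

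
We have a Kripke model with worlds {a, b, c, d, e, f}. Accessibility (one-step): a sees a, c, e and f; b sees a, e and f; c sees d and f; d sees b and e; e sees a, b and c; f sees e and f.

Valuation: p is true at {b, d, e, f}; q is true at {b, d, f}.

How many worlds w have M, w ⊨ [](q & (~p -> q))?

a: successors {a, c, e, f}; q & (~p -> q) there: a:F, c:F, e:F, f:T. ✗
b: successors {a, e, f}; q & (~p -> q) there: a:F, e:F, f:T. ✗
c: successors {d, f}; q & (~p -> q) there: d:T, f:T. ✓
d: successors {b, e}; q & (~p -> q) there: b:T, e:F. ✗
e: successors {a, b, c}; q & (~p -> q) there: a:F, b:T, c:F. ✗
f: successors {e, f}; q & (~p -> q) there: e:F, f:T. ✗
Satisfying worlds: {c}.

1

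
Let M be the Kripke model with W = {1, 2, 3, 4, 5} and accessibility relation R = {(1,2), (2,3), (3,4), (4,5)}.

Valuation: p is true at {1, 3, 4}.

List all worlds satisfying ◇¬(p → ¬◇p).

1: successors {2}; ¬(p → ¬◇p) there: 2:F. ✗
2: successors {3}; ¬(p → ¬◇p) there: 3:T. ✓
3: successors {4}; ¬(p → ¬◇p) there: 4:F. ✗
4: successors {5}; ¬(p → ¬◇p) there: 5:F. ✗
5: no successors, so ◇¬(p → ¬◇p) fails. ✗

{2}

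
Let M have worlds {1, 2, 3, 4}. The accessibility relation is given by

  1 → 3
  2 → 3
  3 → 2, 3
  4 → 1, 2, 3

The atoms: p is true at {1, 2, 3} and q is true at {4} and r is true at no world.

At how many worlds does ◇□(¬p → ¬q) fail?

0

1: successors {3}; □(¬p → ¬q) there: 3:T. ✓
2: successors {3}; □(¬p → ¬q) there: 3:T. ✓
3: successors {2, 3}; □(¬p → ¬q) there: 2:T, 3:T. ✓
4: successors {1, 2, 3}; □(¬p → ¬q) there: 1:T, 2:T, 3:T. ✓
Satisfying worlds: {1, 2, 3, 4}.
So ◇□(¬p → ¬q) fails at the other 0 worlds.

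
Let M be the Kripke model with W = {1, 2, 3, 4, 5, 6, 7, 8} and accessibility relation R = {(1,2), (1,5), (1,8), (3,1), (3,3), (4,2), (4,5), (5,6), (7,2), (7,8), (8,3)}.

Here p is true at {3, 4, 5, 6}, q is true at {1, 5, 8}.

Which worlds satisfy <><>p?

{1, 3, 4, 7, 8}

1: successors {2, 5, 8}; <>p there: 2:F, 5:T, 8:T. ✓
2: no successors, so <><>p fails. ✗
3: successors {1, 3}; <>p there: 1:T, 3:T. ✓
4: successors {2, 5}; <>p there: 2:F, 5:T. ✓
5: successors {6}; <>p there: 6:F. ✗
6: no successors, so <><>p fails. ✗
7: successors {2, 8}; <>p there: 2:F, 8:T. ✓
8: successors {3}; <>p there: 3:T. ✓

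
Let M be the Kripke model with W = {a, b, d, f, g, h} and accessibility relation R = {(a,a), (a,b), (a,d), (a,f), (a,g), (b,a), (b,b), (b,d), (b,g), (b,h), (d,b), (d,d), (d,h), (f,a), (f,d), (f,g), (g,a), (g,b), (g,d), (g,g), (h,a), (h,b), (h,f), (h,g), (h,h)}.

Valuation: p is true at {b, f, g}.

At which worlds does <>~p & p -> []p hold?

a: <>~p & p is F, []p is F. ✓
b: <>~p & p is T, []p is F. ✗
d: <>~p & p is F, []p is F. ✓
f: <>~p & p is T, []p is F. ✗
g: <>~p & p is T, []p is F. ✗
h: <>~p & p is F, []p is F. ✓

{a, d, h}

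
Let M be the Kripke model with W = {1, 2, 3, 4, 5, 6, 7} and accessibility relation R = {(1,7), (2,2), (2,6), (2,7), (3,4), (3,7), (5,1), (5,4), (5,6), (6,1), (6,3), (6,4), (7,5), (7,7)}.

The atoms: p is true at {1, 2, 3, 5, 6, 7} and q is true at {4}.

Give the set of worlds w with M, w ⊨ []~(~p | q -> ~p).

1: successors {7}; ~(~p | q -> ~p) there: 7:F. ✗
2: successors {2, 6, 7}; ~(~p | q -> ~p) there: 2:F, 6:F, 7:F. ✗
3: successors {4, 7}; ~(~p | q -> ~p) there: 4:F, 7:F. ✗
4: no successors, so []~(~p | q -> ~p) holds vacuously. ✓
5: successors {1, 4, 6}; ~(~p | q -> ~p) there: 1:F, 4:F, 6:F. ✗
6: successors {1, 3, 4}; ~(~p | q -> ~p) there: 1:F, 3:F, 4:F. ✗
7: successors {5, 7}; ~(~p | q -> ~p) there: 5:F, 7:F. ✗

{4}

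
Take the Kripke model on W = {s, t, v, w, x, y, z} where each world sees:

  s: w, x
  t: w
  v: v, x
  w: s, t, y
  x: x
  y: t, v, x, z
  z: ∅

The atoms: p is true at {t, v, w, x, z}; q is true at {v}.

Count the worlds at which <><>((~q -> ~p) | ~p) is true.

5

s: successors {w, x}; <>((~q -> ~p) | ~p) there: w:T, x:F. ✓
t: successors {w}; <>((~q -> ~p) | ~p) there: w:T. ✓
v: successors {v, x}; <>((~q -> ~p) | ~p) there: v:T, x:F. ✓
w: successors {s, t, y}; <>((~q -> ~p) | ~p) there: s:F, t:F, y:T. ✓
x: successors {x}; <>((~q -> ~p) | ~p) there: x:F. ✗
y: successors {t, v, x, z}; <>((~q -> ~p) | ~p) there: t:F, v:T, x:F, z:F. ✓
z: no successors, so <><>((~q -> ~p) | ~p) fails. ✗
Satisfying worlds: {s, t, v, w, y}.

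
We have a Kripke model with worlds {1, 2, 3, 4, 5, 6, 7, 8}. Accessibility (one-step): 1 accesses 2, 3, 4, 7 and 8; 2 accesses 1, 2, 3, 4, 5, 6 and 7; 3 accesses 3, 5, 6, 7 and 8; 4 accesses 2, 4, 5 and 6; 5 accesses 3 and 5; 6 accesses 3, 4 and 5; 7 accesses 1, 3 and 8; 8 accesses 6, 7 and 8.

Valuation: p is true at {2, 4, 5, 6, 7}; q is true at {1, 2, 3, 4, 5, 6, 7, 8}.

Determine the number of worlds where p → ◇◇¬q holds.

1: p is F, ◇◇¬q is F. ✓
2: p is T, ◇◇¬q is F. ✗
3: p is F, ◇◇¬q is F. ✓
4: p is T, ◇◇¬q is F. ✗
5: p is T, ◇◇¬q is F. ✗
6: p is T, ◇◇¬q is F. ✗
7: p is T, ◇◇¬q is F. ✗
8: p is F, ◇◇¬q is F. ✓
Satisfying worlds: {1, 3, 8}.

3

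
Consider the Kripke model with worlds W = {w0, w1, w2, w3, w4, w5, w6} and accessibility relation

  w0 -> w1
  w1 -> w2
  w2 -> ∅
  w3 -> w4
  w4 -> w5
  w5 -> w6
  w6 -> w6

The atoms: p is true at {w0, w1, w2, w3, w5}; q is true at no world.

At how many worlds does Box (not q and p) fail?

w0: successors {w1}; not q and p there: w1:T. ✓
w1: successors {w2}; not q and p there: w2:T. ✓
w2: no successors, so Box (not q and p) holds vacuously. ✓
w3: successors {w4}; not q and p there: w4:F. ✗
w4: successors {w5}; not q and p there: w5:T. ✓
w5: successors {w6}; not q and p there: w6:F. ✗
w6: successors {w6}; not q and p there: w6:F. ✗
Satisfying worlds: {w0, w1, w2, w4}.
So Box (not q and p) fails at the other 3 worlds.

3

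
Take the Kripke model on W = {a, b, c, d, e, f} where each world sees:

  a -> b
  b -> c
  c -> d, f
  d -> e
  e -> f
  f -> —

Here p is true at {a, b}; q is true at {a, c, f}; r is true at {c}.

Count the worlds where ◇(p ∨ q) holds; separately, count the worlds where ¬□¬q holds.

For ◇(p ∨ q):
a: successors {b}; p ∨ q there: b:T. ✓
b: successors {c}; p ∨ q there: c:T. ✓
c: successors {d, f}; p ∨ q there: d:F, f:T. ✓
d: successors {e}; p ∨ q there: e:F. ✗
e: successors {f}; p ∨ q there: f:T. ✓
f: no successors, so ◇(p ∨ q) fails. ✗
— 4 worlds.
For ¬□¬q:
a: □¬q is T. ✗
b: □¬q is F. ✓
c: □¬q is F. ✓
d: □¬q is T. ✗
e: □¬q is F. ✓
f: □¬q is T. ✗
— 3 worlds.

4 and 3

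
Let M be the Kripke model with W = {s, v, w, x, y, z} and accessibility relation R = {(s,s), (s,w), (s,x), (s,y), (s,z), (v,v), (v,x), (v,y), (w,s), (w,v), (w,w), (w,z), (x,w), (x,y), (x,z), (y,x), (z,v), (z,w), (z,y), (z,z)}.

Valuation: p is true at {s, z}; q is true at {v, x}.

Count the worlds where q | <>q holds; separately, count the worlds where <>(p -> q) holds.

For q | <>q:
s: q is F, <>q is T. ✓
v: q is T, <>q is T. ✓
w: q is F, <>q is T. ✓
x: q is T, <>q is F. ✓
y: q is F, <>q is T. ✓
z: q is F, <>q is T. ✓
— 6 worlds.
For <>(p -> q):
s: successors {s, w, x, y, z}; p -> q there: s:F, w:T, x:T, y:T, z:F. ✓
v: successors {v, x, y}; p -> q there: v:T, x:T, y:T. ✓
w: successors {s, v, w, z}; p -> q there: s:F, v:T, w:T, z:F. ✓
x: successors {w, y, z}; p -> q there: w:T, y:T, z:F. ✓
y: successors {x}; p -> q there: x:T. ✓
z: successors {v, w, y, z}; p -> q there: v:T, w:T, y:T, z:F. ✓
— 6 worlds.

6 and 6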